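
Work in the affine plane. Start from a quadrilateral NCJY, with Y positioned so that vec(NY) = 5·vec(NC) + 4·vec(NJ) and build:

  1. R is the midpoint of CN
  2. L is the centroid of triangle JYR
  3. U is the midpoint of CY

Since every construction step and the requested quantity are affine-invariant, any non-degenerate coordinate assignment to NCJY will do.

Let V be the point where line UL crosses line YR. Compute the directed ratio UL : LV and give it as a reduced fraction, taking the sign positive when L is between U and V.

Assign N = (0, 0), C = (1, 0), J = (0, 1), Y = (5, 4) — the answer is frame-independent, so this choice is without loss of generality.
1. R is the midpoint of CN ⇒ R = (1/2, 0)
2. L is the centroid of triangle JYR ⇒ L = (11/6, 5/3)
3. U is the midpoint of CY ⇒ U = (3, 2)
line UL meets YR at V = (50/19, 36/19)
L = U + t·(V−U) with t = 19/6, so UL:LV = 19/6:-13/6

UL:LV = -19/13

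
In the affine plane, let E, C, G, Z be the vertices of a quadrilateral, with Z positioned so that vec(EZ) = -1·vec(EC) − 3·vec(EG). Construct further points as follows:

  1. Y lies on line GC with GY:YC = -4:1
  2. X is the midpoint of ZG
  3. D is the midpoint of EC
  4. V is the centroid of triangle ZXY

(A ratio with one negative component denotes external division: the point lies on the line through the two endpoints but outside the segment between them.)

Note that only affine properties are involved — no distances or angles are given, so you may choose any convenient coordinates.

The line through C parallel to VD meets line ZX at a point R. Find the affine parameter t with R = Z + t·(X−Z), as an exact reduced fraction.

t = -22/7

Assign E = (0, 0), C = (1, 0), G = (0, 1), Z = (-1, -3) — the answer is frame-independent, so this choice is without loss of generality.
1. Y lies on line GC with GY:YC = -4:1 ⇒ Y = (4/3, -1/3)
2. X is the midpoint of ZG ⇒ X = (-1/2, -1)
3. D is the midpoint of EC ⇒ D = (1/2, 0)
4. V is the centroid of triangle ZXY ⇒ V = (-1/18, -13/9)
through C parallel to VD: direction (5/9, 13/9); meets ZX at R = (-18/7, -65/7)
R = Z + t·(X−Z) with t = -22/7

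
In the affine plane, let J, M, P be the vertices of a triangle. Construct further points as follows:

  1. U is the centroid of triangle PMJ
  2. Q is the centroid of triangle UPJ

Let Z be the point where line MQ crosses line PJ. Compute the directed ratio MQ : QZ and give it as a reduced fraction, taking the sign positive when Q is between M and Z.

MQ:QZ = 8

Work in coordinates with J = (0, 0), M = (1, 0), P = (0, 1).
1. U is the centroid of triangle PMJ ⇒ U = (1/3, 1/3)
2. Q is the centroid of triangle UPJ ⇒ Q = (1/9, 4/9)
line MQ meets PJ at Z = (0, 1/2)
Q = M + t·(Z−M) with t = 8/9, so MQ:QZ = 8/9:1/9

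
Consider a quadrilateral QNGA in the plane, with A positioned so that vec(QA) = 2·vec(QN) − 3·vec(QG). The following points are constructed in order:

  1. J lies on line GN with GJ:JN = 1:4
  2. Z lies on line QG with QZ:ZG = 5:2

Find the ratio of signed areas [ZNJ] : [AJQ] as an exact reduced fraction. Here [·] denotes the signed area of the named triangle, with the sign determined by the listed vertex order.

Choose coordinates Q = (0, 0), N = (1, 0), G = (0, 1), A = (2, -3).
1. J lies on line GN with GJ:JN = 1:4 ⇒ J = (1/5, 4/5)
2. Z lies on line QG with QZ:ZG = 5:2 ⇒ Z = (0, 5/7)
2·[ZNJ] = 8/35, 2·[AJQ] = 11/5
[ZNJ]:[AJQ] = 8/35:11/5 = 8/77

[ZNJ]:[AJQ] = 8/77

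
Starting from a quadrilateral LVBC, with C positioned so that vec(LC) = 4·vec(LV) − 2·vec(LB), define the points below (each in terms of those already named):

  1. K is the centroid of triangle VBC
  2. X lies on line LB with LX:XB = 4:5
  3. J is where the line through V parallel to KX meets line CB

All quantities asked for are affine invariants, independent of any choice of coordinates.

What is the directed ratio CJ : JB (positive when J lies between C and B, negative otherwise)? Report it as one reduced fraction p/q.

CJ:JB = 9/8

Work in coordinates with L = (0, 0), V = (1, 0), B = (0, 1), C = (4, -2).
1. K is the centroid of triangle VBC ⇒ K = (5/3, -1/3)
2. X lies on line LB with LX:XB = 4:5 ⇒ X = (0, 4/9)
3. J is where the line through V parallel to KX meets line CB ⇒ J = (32/17, -7/17)
J = C + t·(B−C) with t = 9/17, so CJ:JB = t:(1−t) = 9/17:8/17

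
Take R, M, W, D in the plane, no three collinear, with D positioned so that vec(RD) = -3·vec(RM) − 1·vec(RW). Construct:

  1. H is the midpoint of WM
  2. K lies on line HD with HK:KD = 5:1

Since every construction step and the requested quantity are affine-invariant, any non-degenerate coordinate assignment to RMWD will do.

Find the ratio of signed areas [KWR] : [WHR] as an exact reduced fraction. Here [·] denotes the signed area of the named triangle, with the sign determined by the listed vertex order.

Set R = (0, 0), M = (1, 0), W = (0, 1), D = (-3, -1); any affine frame gives the same invariant.
1. H is the midpoint of WM ⇒ H = (1/2, 1/2)
2. K lies on line HD with HK:KD = 5:1 ⇒ K = (-29/12, -3/4)
2·[KWR] = -29/12, 2·[WHR] = -1/2
[KWR]:[WHR] = -29/12:-1/2 = 29/6

[KWR]:[WHR] = 29/6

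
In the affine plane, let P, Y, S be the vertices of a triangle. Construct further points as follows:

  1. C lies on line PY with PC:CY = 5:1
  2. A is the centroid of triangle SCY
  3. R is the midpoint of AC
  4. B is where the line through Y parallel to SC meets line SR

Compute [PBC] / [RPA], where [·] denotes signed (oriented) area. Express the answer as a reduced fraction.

Work in coordinates with P = (0, 0), Y = (1, 0), S = (0, 1).
1. C lies on line PY with PC:CY = 5:1 ⇒ C = (5/6, 0)
2. A is the centroid of triangle SCY ⇒ A = (11/18, 1/3)
3. R is the midpoint of AC ⇒ R = (13/18, 1/6)
4. B is where the line through Y parallel to SC meets line SR ⇒ B = (13/3, -4)
2·[PBC] = 10/3, 2·[RPA] = -5/36
[PBC]:[RPA] = 10/3:-5/36 = -24

[PBC]:[RPA] = -24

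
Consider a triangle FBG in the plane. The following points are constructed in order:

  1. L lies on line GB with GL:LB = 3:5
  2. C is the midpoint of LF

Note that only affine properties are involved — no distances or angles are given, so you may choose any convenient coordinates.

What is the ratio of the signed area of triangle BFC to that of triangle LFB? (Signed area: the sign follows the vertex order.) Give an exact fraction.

[BFC]:[LFB] = -1/2

Set F = (0, 0), B = (1, 0), G = (0, 1); any affine frame gives the same invariant.
1. L lies on line GB with GL:LB = 3:5 ⇒ L = (3/8, 5/8)
2. C is the midpoint of LF ⇒ C = (3/16, 5/16)
2·[BFC] = -5/16, 2·[LFB] = 5/8
[BFC]:[LFB] = -5/16:5/8 = -1/2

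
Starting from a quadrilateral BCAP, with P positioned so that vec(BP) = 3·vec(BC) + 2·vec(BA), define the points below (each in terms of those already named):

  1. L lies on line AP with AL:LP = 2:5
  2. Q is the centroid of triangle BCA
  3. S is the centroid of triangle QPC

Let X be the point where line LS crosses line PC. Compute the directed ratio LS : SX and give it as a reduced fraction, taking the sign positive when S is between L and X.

Work in coordinates with B = (0, 0), C = (1, 0), A = (0, 1), P = (3, 2).
1. L lies on line AP with AL:LP = 2:5 ⇒ L = (6/7, 9/7)
2. Q is the centroid of triangle BCA ⇒ Q = (1/3, 1/3)
3. S is the centroid of triangle QPC ⇒ S = (13/9, 7/9)
line LS meets PC at X = (112/69, 43/69)
S = L + t·(X−L) with t = 23/30, so LS:SX = 23/30:7/30

LS:SX = 23/7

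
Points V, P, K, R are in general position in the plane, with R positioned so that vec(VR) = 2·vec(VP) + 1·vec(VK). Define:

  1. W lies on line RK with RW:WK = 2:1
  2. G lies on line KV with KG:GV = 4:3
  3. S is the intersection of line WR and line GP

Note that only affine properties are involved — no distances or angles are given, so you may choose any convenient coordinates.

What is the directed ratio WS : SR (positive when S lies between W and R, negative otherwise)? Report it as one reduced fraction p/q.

Choose coordinates V = (0, 0), P = (1, 0), K = (0, 1), R = (2, 1).
1. W lies on line RK with RW:WK = 2:1 ⇒ W = (2/3, 1)
2. G lies on line KV with KG:GV = 4:3 ⇒ G = (0, 3/7)
3. S is the intersection of line WR and line GP ⇒ S = (-4/3, 1)
S = W + t·(R−W) with t = -3/2, so WS:SR = t:(1−t) = -3/2:5/2

WS:SR = -3/5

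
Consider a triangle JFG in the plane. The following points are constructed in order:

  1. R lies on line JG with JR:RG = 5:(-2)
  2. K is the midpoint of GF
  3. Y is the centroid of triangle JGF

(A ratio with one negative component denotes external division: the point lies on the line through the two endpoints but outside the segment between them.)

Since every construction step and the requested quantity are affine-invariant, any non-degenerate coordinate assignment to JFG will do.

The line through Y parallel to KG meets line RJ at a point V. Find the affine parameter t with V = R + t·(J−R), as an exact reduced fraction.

t = 3/5

Set J = (0, 0), F = (1, 0), G = (0, 1); any affine frame gives the same invariant.
1. R lies on line JG with JR:RG = 5:(-2) ⇒ R = (0, 5/3)
2. K is the midpoint of GF ⇒ K = (1/2, 1/2)
3. Y is the centroid of triangle JGF ⇒ Y = (1/3, 1/3)
through Y parallel to KG: direction (-1/2, 1/2); meets RJ at V = (0, 2/3)
V = R + t·(J−R) with t = 3/5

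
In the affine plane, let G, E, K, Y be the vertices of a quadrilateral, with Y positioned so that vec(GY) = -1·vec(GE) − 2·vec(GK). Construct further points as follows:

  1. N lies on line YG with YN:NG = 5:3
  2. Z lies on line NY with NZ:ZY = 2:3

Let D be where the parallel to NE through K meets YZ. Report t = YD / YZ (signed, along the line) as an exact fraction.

Choose coordinates G = (0, 0), E = (1, 0), K = (0, 1), Y = (-1, -2).
1. N lies on line YG with YN:NG = 5:3 ⇒ N = (-3/8, -3/4)
2. Z lies on line NY with NZ:ZY = 2:3 ⇒ Z = (-5/8, -5/4)
through K parallel to NE: direction (11/8, 3/4); meets YZ at D = (11/16, 11/8)
D = Y + t·(Z−Y) with t = 9/2

t = 9/2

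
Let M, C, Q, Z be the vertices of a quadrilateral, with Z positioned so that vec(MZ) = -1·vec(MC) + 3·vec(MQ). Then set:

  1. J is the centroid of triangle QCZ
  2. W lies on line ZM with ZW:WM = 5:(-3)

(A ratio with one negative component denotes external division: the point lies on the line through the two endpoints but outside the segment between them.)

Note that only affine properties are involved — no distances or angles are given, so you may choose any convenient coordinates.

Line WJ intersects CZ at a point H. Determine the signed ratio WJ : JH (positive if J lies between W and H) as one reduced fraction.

WJ:JH = 43/2

Set M = (0, 0), C = (1, 0), Q = (0, 1), Z = (-1, 3); any affine frame gives the same invariant.
1. J is the centroid of triangle QCZ ⇒ J = (0, 4/3)
2. W lies on line ZM with ZW:WM = 5:(-3) ⇒ W = (3/2, -9/2)
line WJ meets CZ at H = (-3/43, 69/43)
J = W + t·(H−W) with t = 43/45, so WJ:JH = 43/45:2/45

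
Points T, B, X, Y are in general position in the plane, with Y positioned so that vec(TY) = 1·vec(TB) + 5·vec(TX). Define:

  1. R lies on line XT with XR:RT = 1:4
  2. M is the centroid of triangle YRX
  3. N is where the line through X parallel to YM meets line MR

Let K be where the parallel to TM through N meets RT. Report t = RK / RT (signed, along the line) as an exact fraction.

Work in coordinates with T = (0, 0), B = (1, 0), X = (0, 1), Y = (1, 5).
1. R lies on line XT with XR:RT = 1:4 ⇒ R = (0, 4/5)
2. M is the centroid of triangle YRX ⇒ M = (1/3, 34/15)
3. N is where the line through X parallel to YM meets line MR ⇒ N = (2/3, 56/15)
through N parallel to TM: direction (1/3, 34/15); meets RT at K = (0, -4/5)
K = R + t·(T−R) with t = 2

t = 2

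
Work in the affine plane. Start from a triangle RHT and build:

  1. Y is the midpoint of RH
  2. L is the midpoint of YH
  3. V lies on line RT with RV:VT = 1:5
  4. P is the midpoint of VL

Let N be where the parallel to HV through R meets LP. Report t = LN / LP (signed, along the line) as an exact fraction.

t = -6

Assign R = (0, 0), H = (1, 0), T = (0, 1) — the answer is frame-independent, so this choice is without loss of generality.
1. Y is the midpoint of RH ⇒ Y = (1/2, 0)
2. L is the midpoint of YH ⇒ L = (3/4, 0)
3. V lies on line RT with RV:VT = 1:5 ⇒ V = (0, 1/6)
4. P is the midpoint of VL ⇒ P = (3/8, 1/12)
through R parallel to HV: direction (-1, 1/6); meets LP at N = (3, -1/2)
N = L + t·(P−L) with t = -6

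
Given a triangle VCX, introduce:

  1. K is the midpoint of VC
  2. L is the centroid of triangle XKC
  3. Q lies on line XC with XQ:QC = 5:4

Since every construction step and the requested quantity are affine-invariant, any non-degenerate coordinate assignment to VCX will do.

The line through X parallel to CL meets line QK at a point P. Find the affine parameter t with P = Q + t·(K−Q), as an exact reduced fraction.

Work in coordinates with V = (0, 0), C = (1, 0), X = (0, 1).
1. K is the midpoint of VC ⇒ K = (1/2, 0)
2. L is the centroid of triangle XKC ⇒ L = (1/2, 1/3)
3. Q lies on line XC with XQ:QC = 5:4 ⇒ Q = (5/9, 4/9)
through X parallel to CL: direction (-1/2, 1/3); meets QK at P = (15/26, 8/13)
P = Q + t·(K−Q) with t = -5/13

t = -5/13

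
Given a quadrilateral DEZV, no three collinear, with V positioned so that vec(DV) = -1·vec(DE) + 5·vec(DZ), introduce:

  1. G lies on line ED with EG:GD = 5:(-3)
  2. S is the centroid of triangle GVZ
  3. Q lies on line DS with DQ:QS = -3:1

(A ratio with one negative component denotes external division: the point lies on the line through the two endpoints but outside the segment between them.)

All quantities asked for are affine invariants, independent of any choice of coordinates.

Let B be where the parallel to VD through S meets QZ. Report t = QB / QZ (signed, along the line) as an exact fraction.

t = 13/51

Assign D = (0, 0), E = (1, 0), Z = (0, 1), V = (-1, 5) — the answer is frame-independent, so this choice is without loss of generality.
1. G lies on line ED with EG:GD = 5:(-3) ⇒ G = (-3/2, 0)
2. S is the centroid of triangle GVZ ⇒ S = (-5/6, 2)
3. Q lies on line DS with DQ:QS = -3:1 ⇒ Q = (-5/4, 3)
through S parallel to VD: direction (1, -5); meets QZ at B = (-95/102, 127/51)
B = Q + t·(Z−Q) with t = 13/51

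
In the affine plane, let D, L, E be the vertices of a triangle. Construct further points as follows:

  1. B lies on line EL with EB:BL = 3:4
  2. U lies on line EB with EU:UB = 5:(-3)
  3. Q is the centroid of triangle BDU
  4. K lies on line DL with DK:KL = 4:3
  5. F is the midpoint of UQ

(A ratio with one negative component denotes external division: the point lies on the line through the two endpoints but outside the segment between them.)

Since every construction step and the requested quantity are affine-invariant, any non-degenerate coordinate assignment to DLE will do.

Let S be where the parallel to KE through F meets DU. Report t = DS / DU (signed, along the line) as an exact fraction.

t = 239/303

Work in coordinates with D = (0, 0), L = (1, 0), E = (0, 1).
1. B lies on line EL with EB:BL = 3:4 ⇒ B = (3/7, 4/7)
2. U lies on line EB with EU:UB = 5:(-3) ⇒ U = (15/14, -1/14)
3. Q is the centroid of triangle BDU ⇒ Q = (1/2, 1/6)
4. K lies on line DL with DK:KL = 4:3 ⇒ K = (4/7, 0)
5. F is the midpoint of UQ ⇒ F = (11/14, 1/21)
through F parallel to KE: direction (-4/7, 1); meets DU at S = (1195/1414, -239/4242)
S = D + t·(U−D) with t = 239/303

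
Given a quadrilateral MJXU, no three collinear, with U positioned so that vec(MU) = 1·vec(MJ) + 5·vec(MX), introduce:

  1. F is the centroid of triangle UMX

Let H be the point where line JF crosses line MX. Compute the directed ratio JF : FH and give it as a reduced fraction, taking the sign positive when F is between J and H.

JF:FH = 2

Work in coordinates with M = (0, 0), J = (1, 0), X = (0, 1), U = (1, 5).
1. F is the centroid of triangle UMX ⇒ F = (1/3, 2)
line JF meets MX at H = (0, 3)
F = J + t·(H−J) with t = 2/3, so JF:FH = 2/3:1/3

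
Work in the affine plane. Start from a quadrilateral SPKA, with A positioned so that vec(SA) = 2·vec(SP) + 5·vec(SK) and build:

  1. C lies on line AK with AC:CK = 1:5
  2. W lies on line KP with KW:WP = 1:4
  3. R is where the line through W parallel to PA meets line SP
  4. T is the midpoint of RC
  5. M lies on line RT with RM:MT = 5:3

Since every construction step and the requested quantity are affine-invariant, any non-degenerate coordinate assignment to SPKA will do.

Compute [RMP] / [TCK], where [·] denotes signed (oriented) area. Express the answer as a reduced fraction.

[RMP]:[TCK] = -13/9

Set S = (0, 0), P = (1, 0), K = (0, 1), A = (2, 5); any affine frame gives the same invariant.
1. C lies on line AK with AC:CK = 1:5 ⇒ C = (5/3, 13/3)
2. W lies on line KP with KW:WP = 1:4 ⇒ W = (1/5, 4/5)
3. R is where the line through W parallel to PA meets line SP ⇒ R = (1/25, 0)
4. T is the midpoint of RC ⇒ T = (64/75, 13/6)
5. M lies on line RT with RM:MT = 5:3 ⇒ M = (329/600, 65/48)
2·[RMP] = -13/10, 2·[TCK] = 9/10
[RMP]:[TCK] = -13/10:9/10 = -13/9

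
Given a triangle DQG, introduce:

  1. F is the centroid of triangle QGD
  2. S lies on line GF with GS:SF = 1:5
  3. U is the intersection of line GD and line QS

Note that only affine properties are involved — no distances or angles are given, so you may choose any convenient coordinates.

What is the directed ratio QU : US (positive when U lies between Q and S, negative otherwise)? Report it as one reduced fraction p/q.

QU:US = -18

Choose coordinates D = (0, 0), Q = (1, 0), G = (0, 1).
1. F is the centroid of triangle QGD ⇒ F = (1/3, 1/3)
2. S lies on line GF with GS:SF = 1:5 ⇒ S = (1/18, 8/9)
3. U is the intersection of line GD and line QS ⇒ U = (0, 16/17)
U = Q + t·(S−Q) with t = 18/17, so QU:US = t:(1−t) = 18/17:-1/17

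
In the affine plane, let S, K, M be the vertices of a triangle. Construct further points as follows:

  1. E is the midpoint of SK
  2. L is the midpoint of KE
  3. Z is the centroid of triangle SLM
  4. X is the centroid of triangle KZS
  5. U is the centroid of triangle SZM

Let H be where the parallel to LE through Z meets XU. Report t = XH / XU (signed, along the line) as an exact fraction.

Choose coordinates S = (0, 0), K = (1, 0), M = (0, 1).
1. E is the midpoint of SK ⇒ E = (1/2, 0)
2. L is the midpoint of KE ⇒ L = (3/4, 0)
3. Z is the centroid of triangle SLM ⇒ Z = (1/4, 1/3)
4. X is the centroid of triangle KZS ⇒ X = (5/12, 1/9)
5. U is the centroid of triangle SZM ⇒ U = (1/12, 4/9)
through Z parallel to LE: direction (-1/4, 0); meets XU at H = (7/36, 1/3)
H = X + t·(U−X) with t = 2/3

t = 2/3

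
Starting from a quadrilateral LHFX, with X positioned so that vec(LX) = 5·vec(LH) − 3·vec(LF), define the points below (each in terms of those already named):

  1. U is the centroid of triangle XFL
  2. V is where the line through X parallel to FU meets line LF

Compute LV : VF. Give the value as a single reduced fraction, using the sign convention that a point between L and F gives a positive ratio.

Choose coordinates L = (0, 0), H = (1, 0), F = (0, 1), X = (5, -3).
1. U is the centroid of triangle XFL ⇒ U = (5/3, -2/3)
2. V is where the line through X parallel to FU meets line LF ⇒ V = (0, 2)
V = L + t·(F−L) with t = 2, so LV:VF = t:(1−t) = 2:-1

LV:VF = -2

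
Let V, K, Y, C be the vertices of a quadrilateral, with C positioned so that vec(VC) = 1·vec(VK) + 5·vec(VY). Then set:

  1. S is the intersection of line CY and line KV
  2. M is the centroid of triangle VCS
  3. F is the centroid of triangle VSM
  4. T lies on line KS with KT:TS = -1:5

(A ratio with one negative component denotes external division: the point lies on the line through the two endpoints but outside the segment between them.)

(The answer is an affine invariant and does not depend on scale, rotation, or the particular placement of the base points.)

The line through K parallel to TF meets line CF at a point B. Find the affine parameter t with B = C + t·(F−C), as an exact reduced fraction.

t = 189/184

Set V = (0, 0), K = (1, 0), Y = (0, 1), C = (1, 5); any affine frame gives the same invariant.
1. S is the intersection of line CY and line KV ⇒ S = (-1/4, 0)
2. M is the centroid of triangle VCS ⇒ M = (1/4, 5/3)
3. F is the centroid of triangle VSM ⇒ F = (0, 5/9)
4. T lies on line KS with KT:TS = -1:5 ⇒ T = (21/16, 0)
through K parallel to TF: direction (-21/16, 5/9); meets CF at B = (-5/184, 10/23)
B = C + t·(F−C) with t = 189/184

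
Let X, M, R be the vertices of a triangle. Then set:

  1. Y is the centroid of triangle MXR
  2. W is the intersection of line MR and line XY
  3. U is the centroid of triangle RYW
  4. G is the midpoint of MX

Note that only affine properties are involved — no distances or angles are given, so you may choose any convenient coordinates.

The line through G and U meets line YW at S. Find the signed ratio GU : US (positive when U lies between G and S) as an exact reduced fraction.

Choose coordinates X = (0, 0), M = (1, 0), R = (0, 1).
1. Y is the centroid of triangle MXR ⇒ Y = (1/3, 1/3)
2. W is the intersection of line MR and line XY ⇒ W = (1/2, 1/2)
3. U is the centroid of triangle RYW ⇒ U = (5/18, 11/18)
4. G is the midpoint of MX ⇒ G = (1/2, 0)
line GU meets YW at S = (11/30, 11/30)
U = G + t·(S−G) with t = 5/3, so GU:US = 5/3:-2/3

GU:US = -5/2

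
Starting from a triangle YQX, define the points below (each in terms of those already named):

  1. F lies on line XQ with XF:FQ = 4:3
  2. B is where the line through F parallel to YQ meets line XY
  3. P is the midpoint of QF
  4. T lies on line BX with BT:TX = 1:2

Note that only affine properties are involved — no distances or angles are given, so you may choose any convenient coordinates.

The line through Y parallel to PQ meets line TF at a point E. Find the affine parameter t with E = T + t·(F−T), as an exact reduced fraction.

t = -13/8

Choose coordinates Y = (0, 0), Q = (1, 0), X = (0, 1).
1. F lies on line XQ with XF:FQ = 4:3 ⇒ F = (4/7, 3/7)
2. B is where the line through F parallel to YQ meets line XY ⇒ B = (0, 3/7)
3. P is the midpoint of QF ⇒ P = (11/14, 3/14)
4. T lies on line BX with BT:TX = 1:2 ⇒ T = (0, 13/21)
through Y parallel to PQ: direction (3/14, -3/14); meets TF at E = (-13/14, 13/14)
E = T + t·(F−T) with t = -13/8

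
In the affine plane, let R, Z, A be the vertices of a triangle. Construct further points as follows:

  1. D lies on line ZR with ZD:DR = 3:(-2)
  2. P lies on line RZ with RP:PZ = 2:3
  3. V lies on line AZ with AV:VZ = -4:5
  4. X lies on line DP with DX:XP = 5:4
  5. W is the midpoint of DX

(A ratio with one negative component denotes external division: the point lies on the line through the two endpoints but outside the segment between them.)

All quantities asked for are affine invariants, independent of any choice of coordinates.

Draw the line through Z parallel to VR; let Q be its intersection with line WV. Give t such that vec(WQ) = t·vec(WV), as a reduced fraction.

t = 7/4

Set R = (0, 0), Z = (1, 0), A = (0, 1); any affine frame gives the same invariant.
1. D lies on line ZR with ZD:DR = 3:(-2) ⇒ D = (-2, 0)
2. P lies on line RZ with RP:PZ = 2:3 ⇒ P = (2/5, 0)
3. V lies on line AZ with AV:VZ = -4:5 ⇒ V = (-4, 5)
4. X lies on line DP with DX:XP = 5:4 ⇒ X = (-2/3, 0)
5. W is the midpoint of DX ⇒ W = (-4/3, 0)
through Z parallel to VR: direction (4, -5); meets WV at Q = (-6, 35/4)
Q = W + t·(V−W) with t = 7/4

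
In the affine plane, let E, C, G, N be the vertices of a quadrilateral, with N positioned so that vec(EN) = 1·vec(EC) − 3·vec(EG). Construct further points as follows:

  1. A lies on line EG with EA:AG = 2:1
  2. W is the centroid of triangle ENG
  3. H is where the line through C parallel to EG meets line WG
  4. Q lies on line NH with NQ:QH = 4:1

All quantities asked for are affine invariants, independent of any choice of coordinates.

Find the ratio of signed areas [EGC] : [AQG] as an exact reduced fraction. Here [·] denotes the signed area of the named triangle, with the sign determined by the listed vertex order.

Choose coordinates E = (0, 0), C = (1, 0), G = (0, 1), N = (1, -3).
1. A lies on line EG with EA:AG = 2:1 ⇒ A = (0, 2/3)
2. W is the centroid of triangle ENG ⇒ W = (1/3, -2/3)
3. H is where the line through C parallel to EG meets line WG ⇒ H = (1, -4)
4. Q lies on line NH with NQ:QH = 4:1 ⇒ Q = (1, -19/5)
2·[EGC] = -1, 2·[AQG] = 1/3
[EGC]:[AQG] = -1:1/3 = -3

[EGC]:[AQG] = -3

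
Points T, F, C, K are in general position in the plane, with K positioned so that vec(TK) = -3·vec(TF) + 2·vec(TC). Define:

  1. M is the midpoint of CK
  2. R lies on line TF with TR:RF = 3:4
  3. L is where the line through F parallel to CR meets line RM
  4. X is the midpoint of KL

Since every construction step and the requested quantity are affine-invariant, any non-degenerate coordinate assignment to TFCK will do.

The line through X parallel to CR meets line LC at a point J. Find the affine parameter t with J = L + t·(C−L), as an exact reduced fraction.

Set T = (0, 0), F = (1, 0), C = (0, 1), K = (-3, 2); any affine frame gives the same invariant.
1. M is the midpoint of CK ⇒ M = (-3/2, 3/2)
2. R lies on line TF with TR:RF = 3:4 ⇒ R = (3/7, 0)
3. L is where the line through F parallel to CR meets line RM ⇒ L = (9/7, -2/3)
4. X is the midpoint of KL ⇒ X = (-6/7, 2/3)
through X parallel to CR: direction (3/7, -1); meets LC at J = (-9/4, 47/12)
J = L + t·(C−L) with t = 11/4

t = 11/4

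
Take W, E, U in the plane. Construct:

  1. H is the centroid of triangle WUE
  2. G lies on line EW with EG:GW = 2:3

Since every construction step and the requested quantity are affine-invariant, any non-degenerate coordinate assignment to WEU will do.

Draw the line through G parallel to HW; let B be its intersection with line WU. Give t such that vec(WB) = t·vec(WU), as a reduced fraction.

Set W = (0, 0), E = (1, 0), U = (0, 1); any affine frame gives the same invariant.
1. H is the centroid of triangle WUE ⇒ H = (1/3, 1/3)
2. G lies on line EW with EG:GW = 2:3 ⇒ G = (3/5, 0)
through G parallel to HW: direction (-1/3, -1/3); meets WU at B = (0, -3/5)
B = W + t·(U−W) with t = -3/5

t = -3/5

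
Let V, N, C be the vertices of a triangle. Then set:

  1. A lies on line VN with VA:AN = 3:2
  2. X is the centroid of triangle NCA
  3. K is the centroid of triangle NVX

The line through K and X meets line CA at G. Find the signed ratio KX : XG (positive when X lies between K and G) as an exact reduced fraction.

Choose coordinates V = (0, 0), N = (1, 0), C = (0, 1).
1. A lies on line VN with VA:AN = 3:2 ⇒ A = (3/5, 0)
2. X is the centroid of triangle NCA ⇒ X = (8/15, 1/3)
3. K is the centroid of triangle NVX ⇒ K = (23/45, 1/9)
line KX meets CA at G = (18/35, 1/7)
X = K + t·(G−K) with t = 7, so KX:XG = 7:-6

KX:XG = -7/6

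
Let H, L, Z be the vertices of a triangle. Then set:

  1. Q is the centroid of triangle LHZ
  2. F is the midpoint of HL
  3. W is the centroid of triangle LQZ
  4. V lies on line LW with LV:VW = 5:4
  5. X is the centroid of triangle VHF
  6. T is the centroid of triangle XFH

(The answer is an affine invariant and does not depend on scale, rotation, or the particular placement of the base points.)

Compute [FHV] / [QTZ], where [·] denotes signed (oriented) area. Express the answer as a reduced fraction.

Choose coordinates H = (0, 0), L = (1, 0), Z = (0, 1).
1. Q is the centroid of triangle LHZ ⇒ Q = (1/3, 1/3)
2. F is the midpoint of HL ⇒ F = (1/2, 0)
3. W is the centroid of triangle LQZ ⇒ W = (4/9, 4/9)
4. V lies on line LW with LV:VW = 5:4 ⇒ V = (56/81, 20/81)
5. X is the centroid of triangle VHF ⇒ X = (193/486, 20/243)
6. T is the centroid of triangle XFH ⇒ T = (218/729, 20/729)
2·[FHV] = -10/81, 2·[QTZ] = -91/729
[FHV]:[QTZ] = -10/81:-91/729 = 90/91

[FHV]:[QTZ] = 90/91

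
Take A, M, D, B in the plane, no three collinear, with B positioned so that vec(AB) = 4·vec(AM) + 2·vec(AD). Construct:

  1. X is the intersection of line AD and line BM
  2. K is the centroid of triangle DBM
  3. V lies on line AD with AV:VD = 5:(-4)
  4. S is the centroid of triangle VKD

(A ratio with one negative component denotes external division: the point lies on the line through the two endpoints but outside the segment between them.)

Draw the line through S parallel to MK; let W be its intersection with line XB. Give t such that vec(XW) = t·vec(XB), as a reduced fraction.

t = -13/20

Assign A = (0, 0), M = (1, 0), D = (0, 1), B = (4, 2) — the answer is frame-independent, so this choice is without loss of generality.
1. X is the intersection of line AD and line BM ⇒ X = (0, -2/3)
2. K is the centroid of triangle DBM ⇒ K = (5/3, 1)
3. V lies on line AD with AV:VD = 5:(-4) ⇒ V = (0, 5)
4. S is the centroid of triangle VKD ⇒ S = (5/9, 7/3)
through S parallel to MK: direction (2/3, 1); meets XB at W = (-13/5, -12/5)
W = X + t·(B−X) with t = -13/20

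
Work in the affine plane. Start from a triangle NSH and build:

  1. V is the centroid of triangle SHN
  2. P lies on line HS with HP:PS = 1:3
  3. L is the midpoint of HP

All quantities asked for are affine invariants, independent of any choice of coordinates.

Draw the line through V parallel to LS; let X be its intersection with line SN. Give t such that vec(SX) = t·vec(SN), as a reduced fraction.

Set N = (0, 0), S = (1, 0), H = (0, 1); any affine frame gives the same invariant.
1. V is the centroid of triangle SHN ⇒ V = (1/3, 1/3)
2. P lies on line HS with HP:PS = 1:3 ⇒ P = (1/4, 3/4)
3. L is the midpoint of HP ⇒ L = (1/8, 7/8)
through V parallel to LS: direction (7/8, -7/8); meets SN at X = (2/3, 0)
X = S + t·(N−S) with t = 1/3

t = 1/3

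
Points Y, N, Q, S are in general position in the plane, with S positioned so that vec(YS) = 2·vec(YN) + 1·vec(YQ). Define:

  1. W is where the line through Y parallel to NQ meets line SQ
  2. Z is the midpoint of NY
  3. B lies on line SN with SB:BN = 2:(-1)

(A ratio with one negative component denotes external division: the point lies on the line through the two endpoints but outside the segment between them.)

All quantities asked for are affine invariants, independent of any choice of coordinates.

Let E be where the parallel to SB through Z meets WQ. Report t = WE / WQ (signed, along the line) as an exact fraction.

t = 5/2

Assign Y = (0, 0), N = (1, 0), Q = (0, 1), S = (2, 1) — the answer is frame-independent, so this choice is without loss of generality.
1. W is where the line through Y parallel to NQ meets line SQ ⇒ W = (-1, 1)
2. Z is the midpoint of NY ⇒ Z = (1/2, 0)
3. B lies on line SN with SB:BN = 2:(-1) ⇒ B = (0, -1)
through Z parallel to SB: direction (-2, -2); meets WQ at E = (3/2, 1)
E = W + t·(Q−W) with t = 5/2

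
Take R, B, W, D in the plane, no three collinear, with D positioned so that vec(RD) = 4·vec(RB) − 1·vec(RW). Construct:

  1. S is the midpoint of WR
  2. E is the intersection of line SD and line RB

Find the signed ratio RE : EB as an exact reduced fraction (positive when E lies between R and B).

Choose coordinates R = (0, 0), B = (1, 0), W = (0, 1), D = (4, -1).
1. S is the midpoint of WR ⇒ S = (0, 1/2)
2. E is the intersection of line SD and line RB ⇒ E = (4/3, 0)
E = R + t·(B−R) with t = 4/3, so RE:EB = t:(1−t) = 4/3:-1/3

RE:EB = -4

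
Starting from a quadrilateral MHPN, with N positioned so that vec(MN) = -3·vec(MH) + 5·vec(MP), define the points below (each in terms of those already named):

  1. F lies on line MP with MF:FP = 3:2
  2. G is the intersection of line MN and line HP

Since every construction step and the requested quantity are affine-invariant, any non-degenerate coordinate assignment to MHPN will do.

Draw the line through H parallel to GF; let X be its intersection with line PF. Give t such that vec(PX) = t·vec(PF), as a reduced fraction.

Work in coordinates with M = (0, 0), H = (1, 0), P = (0, 1), N = (-3, 5).
1. F lies on line MP with MF:FP = 3:2 ⇒ F = (0, 3/5)
2. G is the intersection of line MN and line HP ⇒ G = (-3/2, 5/2)
through H parallel to GF: direction (3/2, -19/10); meets PF at X = (0, 19/15)
X = P + t·(F−P) with t = -2/3

t = -2/3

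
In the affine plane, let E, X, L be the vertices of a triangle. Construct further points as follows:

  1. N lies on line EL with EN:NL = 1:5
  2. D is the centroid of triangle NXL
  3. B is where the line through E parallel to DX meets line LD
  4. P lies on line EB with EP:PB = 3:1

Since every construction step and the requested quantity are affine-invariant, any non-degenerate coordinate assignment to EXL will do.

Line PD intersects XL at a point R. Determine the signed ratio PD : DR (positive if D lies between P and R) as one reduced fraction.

Work in coordinates with E = (0, 0), X = (1, 0), L = (0, 1).
1. N lies on line EL with EN:NL = 1:5 ⇒ N = (0, 1/6)
2. D is the centroid of triangle NXL ⇒ D = (1/3, 7/18)
3. B is where the line through E parallel to DX meets line LD ⇒ B = (4/5, -7/15)
4. P lies on line EB with EP:PB = 3:1 ⇒ P = (3/5, -7/20)
line PD meets XL at R = (3/17, 14/17)
D = P + t·(R−P) with t = 17/27, so PD:DR = 17/27:10/27

PD:DR = 17/10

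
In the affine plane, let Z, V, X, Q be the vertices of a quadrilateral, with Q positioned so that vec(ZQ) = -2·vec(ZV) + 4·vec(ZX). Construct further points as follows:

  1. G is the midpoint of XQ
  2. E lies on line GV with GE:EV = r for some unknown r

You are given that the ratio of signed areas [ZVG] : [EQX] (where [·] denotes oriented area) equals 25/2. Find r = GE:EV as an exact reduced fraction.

Work in coordinates with Z = (0, 0), V = (1, 0), X = (0, 1), Q = (-2, 4).
1. G is the midpoint of XQ ⇒ G = (-1, 5/2)
2. With GE:EV = r, write λ = r/(r+1) so E = G + λ·(V−G); E is affine-linear in λ
Every point depending on E is an affine combination of E and λ-independent points, so each such coordinate is linear in λ; the λ² term in each signed area is a multiple of (V−G)×(V−G) = 0, so 2·[ZVG] and 2·[EQX] are each linear in λ. Evaluating at λ=0 and λ=1:
  2·[ZVG] = 5/2,   2·[EQX] = λ
So [ZVG]:[EQX] = (5/2) / (λ). Setting this equal to 25/2:
  5/2 = 25/2·(λ)  ⇒  λ = 1/5
Then r = λ/(1−λ) = (1/5)/(4/5) = 1/4. Check: with r = 1/4, E = (-3/5, 2) and [ZVG]:[EQX] = 25/2 as required.

r = 1/4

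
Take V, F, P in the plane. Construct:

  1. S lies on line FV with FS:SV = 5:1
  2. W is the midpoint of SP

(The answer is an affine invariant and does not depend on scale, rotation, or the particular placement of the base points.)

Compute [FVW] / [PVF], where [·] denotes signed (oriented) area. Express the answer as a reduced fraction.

[FVW]:[PVF] = -1/2

Work in coordinates with V = (0, 0), F = (1, 0), P = (0, 1).
1. S lies on line FV with FS:SV = 5:1 ⇒ S = (1/6, 0)
2. W is the midpoint of SP ⇒ W = (1/12, 1/2)
2·[FVW] = -1/2, 2·[PVF] = 1
[FVW]:[PVF] = -1/2:1 = -1/2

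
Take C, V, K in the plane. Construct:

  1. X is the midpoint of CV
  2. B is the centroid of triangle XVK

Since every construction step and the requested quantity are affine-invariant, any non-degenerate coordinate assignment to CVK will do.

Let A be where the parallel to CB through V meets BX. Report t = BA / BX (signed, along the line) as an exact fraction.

t = 2

Work in coordinates with C = (0, 0), V = (1, 0), K = (0, 1).
1. X is the midpoint of CV ⇒ X = (1/2, 0)
2. B is the centroid of triangle XVK ⇒ B = (1/2, 1/3)
through V parallel to CB: direction (1/2, 1/3); meets BX at A = (1/2, -1/3)
A = B + t·(X−B) with t = 2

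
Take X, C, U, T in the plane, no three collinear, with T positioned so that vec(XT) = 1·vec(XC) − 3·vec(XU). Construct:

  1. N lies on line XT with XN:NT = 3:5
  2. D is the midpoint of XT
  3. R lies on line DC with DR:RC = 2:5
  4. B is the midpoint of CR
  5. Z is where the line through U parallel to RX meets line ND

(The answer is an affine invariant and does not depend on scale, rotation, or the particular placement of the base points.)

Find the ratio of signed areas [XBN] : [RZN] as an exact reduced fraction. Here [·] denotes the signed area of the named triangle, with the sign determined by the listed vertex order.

Choose coordinates X = (0, 0), C = (1, 0), U = (0, 1), T = (1, -3).
1. N lies on line XT with XN:NT = 3:5 ⇒ N = (3/8, -9/8)
2. D is the midpoint of XT ⇒ D = (1/2, -3/2)
3. R lies on line DC with DR:RC = 2:5 ⇒ R = (9/14, -15/14)
4. B is the midpoint of CR ⇒ B = (23/28, -15/28)
5. Z is where the line through U parallel to RX meets line ND ⇒ Z = (-3/4, 9/4)
2·[XBN] = -81/112, 2·[RZN] = 27/28
[XBN]:[RZN] = -81/112:27/28 = -3/4

[XBN]:[RZN] = -3/4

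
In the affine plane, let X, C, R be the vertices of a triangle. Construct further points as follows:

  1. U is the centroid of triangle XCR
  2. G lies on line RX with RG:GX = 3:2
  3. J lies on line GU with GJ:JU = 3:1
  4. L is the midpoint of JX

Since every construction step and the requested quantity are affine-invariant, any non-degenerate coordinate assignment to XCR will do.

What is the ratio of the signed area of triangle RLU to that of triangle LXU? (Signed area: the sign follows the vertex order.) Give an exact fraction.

[RLU]:[LXU] = 23/2

Work in coordinates with X = (0, 0), C = (1, 0), R = (0, 1).
1. U is the centroid of triangle XCR ⇒ U = (1/3, 1/3)
2. G lies on line RX with RG:GX = 3:2 ⇒ G = (0, 2/5)
3. J lies on line GU with GJ:JU = 3:1 ⇒ J = (1/4, 7/20)
4. L is the midpoint of JX ⇒ L = (1/8, 7/40)
2·[RLU] = 23/120, 2·[LXU] = 1/60
[RLU]:[LXU] = 23/120:1/60 = 23/2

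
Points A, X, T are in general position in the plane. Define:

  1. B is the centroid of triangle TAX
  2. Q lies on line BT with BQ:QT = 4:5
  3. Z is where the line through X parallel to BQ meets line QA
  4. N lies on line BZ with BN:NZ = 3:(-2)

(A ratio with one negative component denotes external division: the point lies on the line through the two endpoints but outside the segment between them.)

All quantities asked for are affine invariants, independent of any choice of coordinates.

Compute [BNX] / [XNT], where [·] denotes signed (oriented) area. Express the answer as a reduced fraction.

Set A = (0, 0), X = (1, 0), T = (0, 1); any affine frame gives the same invariant.
1. B is the centroid of triangle TAX ⇒ B = (1/3, 1/3)
2. Q lies on line BT with BQ:QT = 4:5 ⇒ Q = (5/27, 17/27)
3. Z is where the line through X parallel to BQ meets line QA ⇒ Z = (10/27, 34/27)
4. N lies on line BZ with BN:NZ = 3:(-2) ⇒ N = (4/9, 28/9)
2·[BNX] = -17/9, 2·[XNT] = 23/9
[BNX]:[XNT] = -17/9:23/9 = -17/23

[BNX]:[XNT] = -17/23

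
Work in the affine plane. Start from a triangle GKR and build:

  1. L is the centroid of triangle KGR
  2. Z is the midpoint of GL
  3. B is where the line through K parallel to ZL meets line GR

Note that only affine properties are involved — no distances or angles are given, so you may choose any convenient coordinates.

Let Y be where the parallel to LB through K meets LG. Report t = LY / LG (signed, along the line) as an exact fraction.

Set G = (0, 0), K = (1, 0), R = (0, 1); any affine frame gives the same invariant.
1. L is the centroid of triangle KGR ⇒ L = (1/3, 1/3)
2. Z is the midpoint of GL ⇒ Z = (1/6, 1/6)
3. B is where the line through K parallel to ZL meets line GR ⇒ B = (0, -1)
through K parallel to LB: direction (-1/3, -4/3); meets LG at Y = (4/3, 4/3)
Y = L + t·(G−L) with t = -3

t = -3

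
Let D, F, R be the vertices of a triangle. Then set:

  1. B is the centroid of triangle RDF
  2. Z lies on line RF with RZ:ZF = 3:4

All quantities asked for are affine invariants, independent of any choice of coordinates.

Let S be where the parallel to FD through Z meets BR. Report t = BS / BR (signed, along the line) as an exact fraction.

Choose coordinates D = (0, 0), F = (1, 0), R = (0, 1).
1. B is the centroid of triangle RDF ⇒ B = (1/3, 1/3)
2. Z lies on line RF with RZ:ZF = 3:4 ⇒ Z = (3/7, 4/7)
through Z parallel to FD: direction (-1, 0); meets BR at S = (3/14, 4/7)
S = B + t·(R−B) with t = 5/14

t = 5/14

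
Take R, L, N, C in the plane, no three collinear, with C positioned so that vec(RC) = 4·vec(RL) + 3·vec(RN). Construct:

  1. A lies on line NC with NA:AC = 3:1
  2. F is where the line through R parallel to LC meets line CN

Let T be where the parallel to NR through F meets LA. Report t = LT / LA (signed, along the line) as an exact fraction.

Assign R = (0, 0), L = (1, 0), N = (0, 1), C = (4, 3) — the answer is frame-independent, so this choice is without loss of generality.
1. A lies on line NC with NA:AC = 3:1 ⇒ A = (3, 5/2)
2. F is where the line through R parallel to LC meets line CN ⇒ F = (2, 2)
through F parallel to NR: direction (0, -1); meets LA at T = (2, 5/4)
T = L + t·(A−L) with t = 1/2

t = 1/2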